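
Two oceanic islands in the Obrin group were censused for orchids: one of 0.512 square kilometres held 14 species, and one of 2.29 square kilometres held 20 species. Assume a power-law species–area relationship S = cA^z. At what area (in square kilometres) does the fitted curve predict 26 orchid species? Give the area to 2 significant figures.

z = ln(20/14) / ln(2.29/0.512) = 0.3567 / 1.4980 = 0.2381
c = 14 / 0.512^0.2381 = 14 / 0.8527 = 16.42
A = (26/16.42)^(1/0.2381) ⇒ ln A = ln(1.584)/0.2381 = 1.9304
A = e^1.9304 ≈ 6.893 square kilometres

6.9 square kilometres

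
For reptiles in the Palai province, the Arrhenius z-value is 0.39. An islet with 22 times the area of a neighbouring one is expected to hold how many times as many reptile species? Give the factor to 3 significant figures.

S₂/S₁ = (A₂/A₁)^z = 22^0.39
ln(S₂/S₁) = 0.39 × ln 22 = 0.39 × 3.0910 = 1.2055
S₂/S₁ = e^1.2055 ≈ 3.338

3.34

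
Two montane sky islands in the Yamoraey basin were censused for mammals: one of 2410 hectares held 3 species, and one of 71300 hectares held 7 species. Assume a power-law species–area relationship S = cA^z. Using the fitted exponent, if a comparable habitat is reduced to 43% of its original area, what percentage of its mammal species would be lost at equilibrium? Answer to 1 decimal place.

19.0%

z = ln(7/3) / ln(71300/2410) = 0.8473 / 3.3873 = 0.2501
S_new/S_old = (A_new/A_old)^z = 0.43^0.2501 = exp(0.2501 × -0.8440) = 0.8097
Fraction lost = 1 − 0.8097 = 0.1903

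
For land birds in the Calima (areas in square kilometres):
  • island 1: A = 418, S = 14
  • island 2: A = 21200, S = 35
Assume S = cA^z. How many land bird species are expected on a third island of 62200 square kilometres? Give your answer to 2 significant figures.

45

z = ln(35/14) / ln(21200/418) = 0.9163 / 3.9263 = 0.2334
c = 14 / 418^0.2334 = 14 / 4.09 = 3.423
S₃ = 3.423 × 62200^0.2334 = 3.423 × 13.14 ≈ 44.99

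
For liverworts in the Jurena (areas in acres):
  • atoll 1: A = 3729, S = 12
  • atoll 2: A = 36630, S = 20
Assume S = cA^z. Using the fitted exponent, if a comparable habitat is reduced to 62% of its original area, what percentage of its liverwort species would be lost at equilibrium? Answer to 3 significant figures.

z = ln(20/12) / ln(36630/3729) = 0.5108 / 2.2847 = 0.2236
S_new/S_old = (A_new/A_old)^z = 0.62^0.2236 = exp(0.2236 × -0.4780) = 0.8986
Fraction lost = 1 − 0.8986 = 0.1014

10.1%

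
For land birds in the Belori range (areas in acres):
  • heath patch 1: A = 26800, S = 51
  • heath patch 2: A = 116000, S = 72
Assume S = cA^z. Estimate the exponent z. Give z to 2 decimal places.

0.24

Taking logs: ln S = ln c + z ln A, so z = (ln S₂ − ln S₁)/(ln A₂ − ln A₁).
z = ln(72/51) / ln(116000/26800) = ln(1.412) / ln(4.328) = 0.3448 / 1.4652 = 0.2354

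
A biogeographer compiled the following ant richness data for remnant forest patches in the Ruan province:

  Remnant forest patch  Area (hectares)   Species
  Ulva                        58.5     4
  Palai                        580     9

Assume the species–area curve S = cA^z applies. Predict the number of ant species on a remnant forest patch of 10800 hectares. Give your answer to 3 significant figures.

25.3

z = ln(9/4) / ln(580/58.5) = 0.8109 / 2.2940 = 0.3535
c = 4 / 58.5^0.3535 = 4 / 4.214 = 0.9492
S₃ = 0.9492 × 10800^0.3535 = 0.9492 × 26.66 ≈ 25.3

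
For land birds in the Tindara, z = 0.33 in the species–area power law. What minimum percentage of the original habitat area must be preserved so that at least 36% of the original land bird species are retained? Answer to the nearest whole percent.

Need (A_new/A_old)^0.33 = 0.36, so A_new/A_old = 0.36^(1/0.33) = 0.36^3.03
ln(A_new/A_old) = ln 0.36 / 0.33 = -1.0217 / 0.33 = -3.0959
A_new/A_old = e^-3.0959 ≈ 0.04523

5%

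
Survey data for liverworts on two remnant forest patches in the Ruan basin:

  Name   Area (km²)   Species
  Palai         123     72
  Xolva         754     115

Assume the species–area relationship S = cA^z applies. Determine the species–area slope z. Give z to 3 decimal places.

Taking logs: ln S = ln c + z ln A, so z = (ln S₂ − ln S₁)/(ln A₂ − ln A₁).
z = ln(115/72) / ln(754/123) = ln(1.597) / ln(6.13) = 0.4683 / 1.8132 = 0.2583

0.258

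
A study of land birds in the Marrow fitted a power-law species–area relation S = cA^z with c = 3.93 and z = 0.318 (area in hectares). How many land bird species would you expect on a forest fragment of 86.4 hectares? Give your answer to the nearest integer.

S = 3.93 × 86.4^0.318
ln S = ln 3.93 + 0.318 × ln 86.4 = 1.3686 + 0.318 × 4.4590 = 2.7866
S = e^2.7866 ≈ 16.23

16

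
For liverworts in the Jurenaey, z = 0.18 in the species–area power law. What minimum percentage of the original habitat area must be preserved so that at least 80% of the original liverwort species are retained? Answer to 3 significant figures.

28.9%

Need (A_new/A_old)^0.18 = 0.8, so A_new/A_old = 0.8^(1/0.18) = 0.8^5.556
ln(A_new/A_old) = ln 0.8 / 0.18 = -0.2231 / 0.18 = -1.2397
A_new/A_old = e^-1.2397 ≈ 0.2895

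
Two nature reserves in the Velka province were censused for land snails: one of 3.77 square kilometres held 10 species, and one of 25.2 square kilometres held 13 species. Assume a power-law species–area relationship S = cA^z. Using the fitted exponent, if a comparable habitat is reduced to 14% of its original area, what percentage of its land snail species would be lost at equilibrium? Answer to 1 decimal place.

23.8%

z = ln(13/10) / ln(25.2/3.77) = 0.2624 / 1.8998 = 0.1381
S_new/S_old = (A_new/A_old)^z = 0.14^0.1381 = exp(0.1381 × -1.9661) = 0.7622
Fraction lost = 1 − 0.7622 = 0.2378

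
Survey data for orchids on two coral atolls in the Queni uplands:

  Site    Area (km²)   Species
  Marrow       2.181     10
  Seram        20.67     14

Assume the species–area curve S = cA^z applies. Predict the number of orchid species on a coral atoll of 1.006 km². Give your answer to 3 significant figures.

z = ln(14/10) / ln(20.67/2.181) = 0.3365 / 2.2489 = 0.1496
c = 10 / 2.181^0.1496 = 10 / 1.124 = 8.899
S₃ = 8.899 × 1.006^0.1496 = 8.899 × 1.001 ≈ 8.907

8.91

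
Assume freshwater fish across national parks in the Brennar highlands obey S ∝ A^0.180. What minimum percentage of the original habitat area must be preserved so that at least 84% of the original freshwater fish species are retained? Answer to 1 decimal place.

38.0%

Need (A_new/A_old)^0.18 = 0.84, so A_new/A_old = 0.84^(1/0.18) = 0.84^5.556
ln(A_new/A_old) = ln 0.84 / 0.18 = -0.1744 / 0.18 = -0.9686
A_new/A_old = e^-0.9686 ≈ 0.3796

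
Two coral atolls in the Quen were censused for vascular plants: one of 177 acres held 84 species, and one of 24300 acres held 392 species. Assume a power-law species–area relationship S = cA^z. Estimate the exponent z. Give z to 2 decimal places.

Taking logs: ln S = ln c + z ln A, so z = (ln S₂ − ln S₁)/(ln A₂ − ln A₁).
z = ln(392/84) / ln(24300/177) = ln(4.667) / ln(137.3) = 1.5404 / 4.9221 = 0.3130

0.31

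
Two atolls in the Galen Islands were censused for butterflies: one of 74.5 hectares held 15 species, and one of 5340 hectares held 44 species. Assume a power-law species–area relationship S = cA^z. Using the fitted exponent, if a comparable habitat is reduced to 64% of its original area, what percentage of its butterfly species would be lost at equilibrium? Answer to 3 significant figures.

10.6%

z = ln(44/15) / ln(5340/74.5) = 1.0761 / 4.2722 = 0.2519
S_new/S_old = (A_new/A_old)^z = 0.64^0.2519 = exp(0.2519 × -0.4463) = 0.8937
Fraction lost = 1 − 0.8937 = 0.1063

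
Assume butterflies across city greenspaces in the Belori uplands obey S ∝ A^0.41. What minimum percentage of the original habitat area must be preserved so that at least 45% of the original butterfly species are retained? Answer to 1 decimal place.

Need (A_new/A_old)^0.41 = 0.45, so A_new/A_old = 0.45^(1/0.41) = 0.45^2.439
ln(A_new/A_old) = ln 0.45 / 0.41 = -0.7985 / 0.41 = -1.9476
A_new/A_old = e^-1.9476 ≈ 0.1426

14.3%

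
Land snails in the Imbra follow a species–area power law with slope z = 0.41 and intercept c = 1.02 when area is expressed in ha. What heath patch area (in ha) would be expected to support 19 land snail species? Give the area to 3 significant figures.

1250 ha

19 = 1.02 × A^0.41  ⇒  A^0.41 = 19/1.02 = 18.63
ln A = ln(18.63) / 0.41 = 2.9246 / 0.41 = 7.1333
A = e^7.1333 ≈ 1253 ha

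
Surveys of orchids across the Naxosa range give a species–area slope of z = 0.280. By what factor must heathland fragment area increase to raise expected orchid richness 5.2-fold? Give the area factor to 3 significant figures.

361

(A₂/A₁)^0.28 = 5.2, so A₂/A₁ = 5.2^(1/0.28) = 5.2^3.571
ln(A₂/A₁) = ln 5.2 / 0.28 = 1.6487 / 0.28 = 5.8881
A₂/A₁ = e^5.8881 ≈ 360.7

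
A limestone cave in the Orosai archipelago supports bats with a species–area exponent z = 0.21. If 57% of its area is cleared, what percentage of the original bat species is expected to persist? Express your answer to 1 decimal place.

S_new/S_old = (A_new/A_old)^z = 0.43^0.21
= exp(0.21 × ln 0.43) = exp(0.21 × -0.8440) = exp(-0.1772) ≈ 0.8376

83.8%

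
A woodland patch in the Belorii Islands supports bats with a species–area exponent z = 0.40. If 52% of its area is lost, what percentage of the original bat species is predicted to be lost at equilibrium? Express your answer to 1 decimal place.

25.4%

S_new/S_old = (A_new/A_old)^z = 0.48^0.4
= exp(0.4 × ln 0.48) = exp(0.4 × -0.7340) = exp(-0.2936) ≈ 0.7456
Fraction lost = 1 − 0.7456 = 0.2544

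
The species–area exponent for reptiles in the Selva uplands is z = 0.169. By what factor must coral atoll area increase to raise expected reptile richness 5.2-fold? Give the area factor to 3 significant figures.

17200

(A₂/A₁)^0.169 = 5.2, so A₂/A₁ = 5.2^(1/0.169) = 5.2^5.917
ln(A₂/A₁) = ln 5.2 / 0.169 = 1.6487 / 0.169 = 9.7554
A₂/A₁ = e^9.7554 ≈ 17247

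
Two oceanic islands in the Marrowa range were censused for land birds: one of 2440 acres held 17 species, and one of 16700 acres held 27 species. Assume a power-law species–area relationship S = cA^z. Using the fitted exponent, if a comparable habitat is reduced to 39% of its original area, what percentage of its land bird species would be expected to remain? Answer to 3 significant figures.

79.7%

z = ln(27/17) / ln(16700/2440) = 0.4626 / 1.9234 = 0.2405
S_new/S_old = (A_new/A_old)^z = 0.39^0.2405 = exp(0.2405 × -0.9416) = 0.7973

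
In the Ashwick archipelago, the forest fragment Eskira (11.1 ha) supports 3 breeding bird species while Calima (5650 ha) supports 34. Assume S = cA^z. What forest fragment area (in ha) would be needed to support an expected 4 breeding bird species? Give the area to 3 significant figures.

z = ln(34/3) / ln(5650/11.1) = 2.4277 / 6.2325 = 0.3895
c = 3 / 11.1^0.3895 = 3 / 2.554 = 1.175
A = (4/1.175)^(1/0.3895) ⇒ ln A = ln(3.405)/0.3895 = 3.1455
A = e^3.1455 ≈ 23.23 ha

23.2 ha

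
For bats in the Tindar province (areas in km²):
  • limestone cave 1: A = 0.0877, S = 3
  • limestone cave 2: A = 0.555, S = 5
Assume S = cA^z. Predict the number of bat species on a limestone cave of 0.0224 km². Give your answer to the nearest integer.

z = ln(5/3) / ln(0.555/0.0877) = 0.5108 / 1.8450 = 0.2769
c = 3 / 0.0877^0.2769 = 3 / 0.5097 = 5.885
S₃ = 5.885 × 0.0224^0.2769 = 5.885 × 0.3493 ≈ 2.056

2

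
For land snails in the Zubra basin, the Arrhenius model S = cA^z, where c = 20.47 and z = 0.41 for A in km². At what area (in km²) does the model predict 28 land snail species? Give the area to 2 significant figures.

2.1 km²

28 = 20.47 × A^0.41  ⇒  A^0.41 = 28/20.47 = 1.368
ln A = ln(1.368) / 0.41 = 0.3132 / 0.41 = 0.7640
A = e^0.7640 ≈ 2.147 km²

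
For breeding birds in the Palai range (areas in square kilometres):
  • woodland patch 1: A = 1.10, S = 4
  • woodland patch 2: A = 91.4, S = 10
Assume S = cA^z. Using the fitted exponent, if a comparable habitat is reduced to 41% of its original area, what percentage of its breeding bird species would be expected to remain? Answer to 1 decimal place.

z = ln(10/4) / ln(91.4/1.1) = 0.9163 / 4.4199 = 0.2073
S_new/S_old = (A_new/A_old)^z = 0.41^0.2073 = exp(0.2073 × -0.8916) = 0.8312

83.1%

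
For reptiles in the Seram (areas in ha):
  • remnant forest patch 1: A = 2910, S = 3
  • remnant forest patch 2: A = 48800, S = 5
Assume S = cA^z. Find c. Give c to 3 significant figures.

z = ln(S₂/S₁) / ln(A₂/A₁) = ln(5/3) / ln(48800/2910) = 0.5108 / 2.8196 = 0.1812
c = S₁ / A₁^z = 3 / 2910^0.1812 = 3 / 4.242 = 0.7072

0.707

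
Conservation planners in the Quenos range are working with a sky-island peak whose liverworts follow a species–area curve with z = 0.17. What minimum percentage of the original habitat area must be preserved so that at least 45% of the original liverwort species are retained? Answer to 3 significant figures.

0.912%

Need (A_new/A_old)^0.17 = 0.45, so A_new/A_old = 0.45^(1/0.17) = 0.45^5.882
ln(A_new/A_old) = ln 0.45 / 0.17 = -0.7985 / 0.17 = -4.6971
A_new/A_old = e^-4.6971 ≈ 0.009122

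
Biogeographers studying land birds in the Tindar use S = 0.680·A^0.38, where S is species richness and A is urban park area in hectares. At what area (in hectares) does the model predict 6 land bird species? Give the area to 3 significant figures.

308 hectares

6 = 0.68 × A^0.38  ⇒  A^0.38 = 6/0.68 = 8.824
ln A = ln(8.824) / 0.38 = 2.1774 / 0.38 = 5.7301
A = e^5.7301 ≈ 308 hectares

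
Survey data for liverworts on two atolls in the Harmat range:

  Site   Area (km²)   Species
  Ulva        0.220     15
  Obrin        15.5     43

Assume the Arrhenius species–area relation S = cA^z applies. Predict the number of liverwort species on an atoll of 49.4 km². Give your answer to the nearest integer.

z = ln(43/15) / ln(15.5/0.22) = 1.0531 / 4.2550 = 0.2475
c = 15 / 0.22^0.2475 = 15 / 0.6875 = 21.82
S₃ = 21.82 × 49.4^0.2475 = 21.82 × 2.626 ≈ 57.29

57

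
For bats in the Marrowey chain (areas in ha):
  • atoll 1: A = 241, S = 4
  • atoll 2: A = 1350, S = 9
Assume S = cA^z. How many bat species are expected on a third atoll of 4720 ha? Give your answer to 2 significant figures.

16

z = ln(9/4) / ln(1350/241) = 0.8109 / 1.7231 = 0.4706
c = 4 / 241^0.4706 = 4 / 13.21 = 0.3027
S₃ = 0.3027 × 4720^0.4706 = 0.3027 × 53.59 ≈ 16.22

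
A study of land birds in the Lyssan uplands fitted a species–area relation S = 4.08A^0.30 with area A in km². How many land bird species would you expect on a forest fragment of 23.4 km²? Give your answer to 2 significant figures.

11

S = 4.08 × 23.4^0.3
ln S = ln 4.08 + 0.3 × ln 23.4 = 1.4061 + 0.3 × 3.1527 = 2.3519
S = e^2.3519 ≈ 10.51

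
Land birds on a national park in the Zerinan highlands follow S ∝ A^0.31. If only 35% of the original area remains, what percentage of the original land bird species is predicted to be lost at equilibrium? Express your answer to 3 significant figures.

27.8%

S_new/S_old = (A_new/A_old)^z = 0.35^0.31
= exp(0.31 × ln 0.35) = exp(0.31 × -1.0498) = exp(-0.3254) ≈ 0.7222
Fraction lost = 1 − 0.7222 = 0.2778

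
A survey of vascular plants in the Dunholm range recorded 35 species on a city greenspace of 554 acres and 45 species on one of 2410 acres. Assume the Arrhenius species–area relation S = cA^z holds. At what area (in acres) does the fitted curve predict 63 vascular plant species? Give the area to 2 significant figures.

17000 acres

z = ln(45/35) / ln(2410/554) = 0.2513 / 1.4702 = 0.1709
c = 35 / 554^0.1709 = 35 / 2.944 = 11.89
A = (63/11.89)^(1/0.1709) ⇒ ln A = ln(5.3)/0.1709 = 9.7558
A = e^9.7558 ≈ 17254 acres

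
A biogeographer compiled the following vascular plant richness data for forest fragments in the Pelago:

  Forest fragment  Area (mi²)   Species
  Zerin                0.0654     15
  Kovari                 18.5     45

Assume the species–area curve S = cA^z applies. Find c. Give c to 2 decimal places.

25.50

z = ln(S₂/S₁) / ln(A₂/A₁) = ln(45/15) / ln(18.5/0.0654) = 1.0986 / 5.6450 = 0.1946
c = S₁ / A₁^z = 15 / 0.0654^0.1946 = 15 / 0.5882 = 25.5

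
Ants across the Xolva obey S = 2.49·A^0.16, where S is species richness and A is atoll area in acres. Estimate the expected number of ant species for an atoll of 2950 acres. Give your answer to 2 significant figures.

8.9

S = 2.49 × 2950^0.16
ln S = ln 2.49 + 0.16 × ln 2950 = 0.9123 + 0.16 × 7.9896 = 2.1906
S = e^2.1906 ≈ 8.941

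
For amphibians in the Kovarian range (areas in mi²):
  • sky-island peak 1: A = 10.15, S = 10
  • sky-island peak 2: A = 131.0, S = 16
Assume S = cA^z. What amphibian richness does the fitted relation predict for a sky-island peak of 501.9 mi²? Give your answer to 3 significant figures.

z = ln(16/10) / ln(131/10.15) = 0.4700 / 2.5577 = 0.1838
c = 10 / 10.15^0.1838 = 10 / 1.531 = 6.532
S₃ = 6.532 × 501.9^0.1838 = 6.532 × 3.135 ≈ 20.48

20.5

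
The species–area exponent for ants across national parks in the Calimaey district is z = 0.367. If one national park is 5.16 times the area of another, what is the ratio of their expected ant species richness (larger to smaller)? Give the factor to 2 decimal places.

S₂/S₁ = (A₂/A₁)^z = 5.16^0.367
ln(S₂/S₁) = 0.367 × ln 5.16 = 0.367 × 1.6409 = 0.6022
S₂/S₁ = e^0.6022 ≈ 1.826

1.83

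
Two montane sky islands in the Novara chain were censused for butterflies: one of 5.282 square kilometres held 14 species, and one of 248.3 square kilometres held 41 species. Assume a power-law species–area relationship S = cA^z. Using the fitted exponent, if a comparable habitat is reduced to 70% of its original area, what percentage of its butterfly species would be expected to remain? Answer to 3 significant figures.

90.5%

z = ln(41/14) / ln(248.3/5.282) = 1.0745 / 3.8503 = 0.2791
S_new/S_old = (A_new/A_old)^z = 0.7^0.2791 = exp(0.2791 × -0.3567) = 0.9053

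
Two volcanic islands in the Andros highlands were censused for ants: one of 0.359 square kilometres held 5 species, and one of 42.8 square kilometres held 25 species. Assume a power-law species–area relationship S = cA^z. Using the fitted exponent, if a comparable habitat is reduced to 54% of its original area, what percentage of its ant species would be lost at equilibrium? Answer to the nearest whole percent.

19%

z = ln(25/5) / ln(42.8/0.359) = 1.6094 / 4.7810 = 0.3366
S_new/S_old = (A_new/A_old)^z = 0.54^0.3366 = exp(0.3366 × -0.6162) = 0.8127
Fraction lost = 1 − 0.8127 = 0.1873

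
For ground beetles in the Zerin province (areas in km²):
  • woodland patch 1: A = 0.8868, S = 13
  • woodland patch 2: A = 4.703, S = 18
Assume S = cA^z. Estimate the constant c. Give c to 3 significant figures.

13.3

z = ln(S₂/S₁) / ln(A₂/A₁) = ln(18/13) / ln(4.703/0.8868) = 0.3254 / 1.6683 = 0.1951
c = S₁ / A₁^z = 13 / 0.8868^0.1951 = 13 / 0.9768 = 13.31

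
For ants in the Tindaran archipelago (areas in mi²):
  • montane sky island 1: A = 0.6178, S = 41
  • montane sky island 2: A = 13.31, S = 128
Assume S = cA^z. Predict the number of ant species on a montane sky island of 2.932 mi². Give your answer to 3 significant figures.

73.0

z = ln(128/41) / ln(13.31/0.6178) = 1.1385 / 3.0701 = 0.3708
c = 41 / 0.6178^0.3708 = 41 / 0.8365 = 49.02
S₃ = 49.02 × 2.932^0.3708 = 49.02 × 1.49 ≈ 73.04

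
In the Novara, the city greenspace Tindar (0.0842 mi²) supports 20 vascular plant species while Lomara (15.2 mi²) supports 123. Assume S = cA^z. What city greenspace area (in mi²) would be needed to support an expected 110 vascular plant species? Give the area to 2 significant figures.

11 mi²

z = ln(123/20) / ln(15.2/0.0842) = 1.8165 / 5.1959 = 0.3496
c = 20 / 0.0842^0.3496 = 20 / 0.421 = 47.5
A = (110/47.5)^(1/0.3496) ⇒ ln A = ln(2.316)/0.3496 = 2.4018
A = e^2.4018 ≈ 11.04 mi²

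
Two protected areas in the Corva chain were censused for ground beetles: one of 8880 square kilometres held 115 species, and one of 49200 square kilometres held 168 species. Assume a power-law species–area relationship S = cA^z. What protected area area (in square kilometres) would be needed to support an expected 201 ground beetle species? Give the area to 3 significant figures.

z = ln(168/115) / ln(49200/8880) = 0.3790 / 1.7121 = 0.2214
c = 115 / 8880^0.2214 = 115 / 7.484 = 15.37
A = (201/15.37)^(1/0.2214) ⇒ ln A = ln(13.08)/0.2214 = 11.6137
A = e^11.6137 ≈ 110607 square kilometres

111000 square kilometres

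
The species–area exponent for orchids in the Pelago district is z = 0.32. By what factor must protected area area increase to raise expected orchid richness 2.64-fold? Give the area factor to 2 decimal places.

(A₂/A₁)^0.32 = 2.64, so A₂/A₁ = 2.64^(1/0.32) = 2.64^3.125
ln(A₂/A₁) = ln 2.64 / 0.32 = 0.9708 / 0.32 = 3.0337
A₂/A₁ = e^3.0337 ≈ 20.77

20.77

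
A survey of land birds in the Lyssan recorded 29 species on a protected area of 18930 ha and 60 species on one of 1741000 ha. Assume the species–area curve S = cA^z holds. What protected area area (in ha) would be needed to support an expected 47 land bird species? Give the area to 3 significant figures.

z = ln(60/29) / ln(1741000/18930) = 0.7270 / 4.5215 = 0.1608
c = 29 / 18930^0.1608 = 29 / 4.873 = 5.952
A = (47/5.952)^(1/0.1608) ⇒ ln A = ln(7.897)/0.1608 = 12.8513
A = e^12.8513 ≈ 381294 ha

381000 ha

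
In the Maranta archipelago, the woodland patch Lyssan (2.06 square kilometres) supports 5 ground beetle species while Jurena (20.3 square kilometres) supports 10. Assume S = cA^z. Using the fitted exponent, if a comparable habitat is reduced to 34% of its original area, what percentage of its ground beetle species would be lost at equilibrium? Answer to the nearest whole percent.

28%

z = ln(10/5) / ln(20.3/2.06) = 0.6931 / 2.2879 = 0.3030
S_new/S_old = (A_new/A_old)^z = 0.34^0.3030 = exp(0.3030 × -1.0788) = 0.7212
Fraction lost = 1 − 0.7212 = 0.2788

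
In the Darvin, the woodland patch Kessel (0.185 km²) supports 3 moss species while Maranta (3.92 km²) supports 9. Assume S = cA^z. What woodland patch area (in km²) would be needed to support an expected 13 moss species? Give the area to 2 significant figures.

z = ln(9/3) / ln(3.92/0.185) = 1.0986 / 3.0535 = 0.3598
c = 3 / 0.185^0.3598 = 3 / 0.5449 = 5.505
A = (13/5.505)^(1/0.3598) ⇒ ln A = ln(2.361)/0.3598 = 2.3881
A = e^2.3881 ≈ 10.89 km²

11 km²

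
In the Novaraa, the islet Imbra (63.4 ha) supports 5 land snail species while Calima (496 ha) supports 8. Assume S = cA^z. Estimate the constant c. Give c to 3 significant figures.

1.94

z = ln(S₂/S₁) / ln(A₂/A₁) = ln(8/5) / ln(496/63.4) = 0.4700 / 2.0571 = 0.2285
c = S₁ / A₁^z = 5 / 63.4^0.2285 = 5 / 2.581 = 1.937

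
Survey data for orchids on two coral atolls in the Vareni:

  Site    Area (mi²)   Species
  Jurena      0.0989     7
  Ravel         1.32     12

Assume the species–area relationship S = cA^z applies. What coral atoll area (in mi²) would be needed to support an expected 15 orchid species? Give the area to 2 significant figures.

z = ln(12/7) / ln(1.32/0.0989) = 0.5390 / 2.5913 = 0.2080
c = 7 / 0.0989^0.2080 = 7 / 0.618 = 11.33
A = (15/11.33)^(1/0.2080) ⇒ ln A = ln(1.324)/0.2080 = 1.3504
A = e^1.3504 ≈ 3.859 mi²

3.9 mi²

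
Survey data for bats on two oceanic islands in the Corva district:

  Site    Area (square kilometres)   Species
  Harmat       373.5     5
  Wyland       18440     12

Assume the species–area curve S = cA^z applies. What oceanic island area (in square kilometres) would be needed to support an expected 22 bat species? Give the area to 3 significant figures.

274000 square kilometres

z = ln(12/5) / ln(18440/373.5) = 0.8755 / 3.8994 = 0.2245
c = 5 / 373.5^0.2245 = 5 / 3.78 = 1.323
A = (22/1.323)^(1/0.2245) ⇒ ln A = ln(16.63)/0.2245 = 12.5220
A = e^12.5220 ≈ 274312 square kilometres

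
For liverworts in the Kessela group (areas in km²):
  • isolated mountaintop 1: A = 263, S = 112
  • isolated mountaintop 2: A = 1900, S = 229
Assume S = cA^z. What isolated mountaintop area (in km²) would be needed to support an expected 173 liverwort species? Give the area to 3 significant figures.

z = ln(229/112) / ln(1900/263) = 0.7152 / 1.9775 = 0.3617
c = 112 / 263^0.3617 = 112 / 7.504 = 14.93
A = (173/14.93)^(1/0.3617) ⇒ ln A = ln(11.59)/0.3617 = 6.7743
A = e^6.7743 ≈ 875 km²

875 km²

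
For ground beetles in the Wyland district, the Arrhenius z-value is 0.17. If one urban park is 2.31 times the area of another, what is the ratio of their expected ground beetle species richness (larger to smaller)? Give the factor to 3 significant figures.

S₂/S₁ = (A₂/A₁)^z = 2.31^0.17
ln(S₂/S₁) = 0.17 × ln 2.31 = 0.17 × 0.8372 = 0.1423
S₂/S₁ = e^0.1423 ≈ 1.153

1.15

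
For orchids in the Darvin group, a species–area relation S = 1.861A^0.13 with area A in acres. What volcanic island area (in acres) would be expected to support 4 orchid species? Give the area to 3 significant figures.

4 = 1.861 × A^0.13  ⇒  A^0.13 = 4/1.861 = 2.149
ln A = ln(2.149) / 0.13 = 0.7652 / 0.13 = 5.8860
A = e^5.8860 ≈ 360 acres

360 acres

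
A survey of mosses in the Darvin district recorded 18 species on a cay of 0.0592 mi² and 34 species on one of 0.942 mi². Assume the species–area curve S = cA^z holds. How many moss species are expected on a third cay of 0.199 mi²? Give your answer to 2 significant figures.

24

z = ln(34/18) / ln(0.942/0.0592) = 0.6360 / 2.7671 = 0.2298
c = 18 / 0.0592^0.2298 = 18 / 0.5222 = 34.47
S₃ = 34.47 × 0.199^0.2298 = 34.47 × 0.69 ≈ 23.78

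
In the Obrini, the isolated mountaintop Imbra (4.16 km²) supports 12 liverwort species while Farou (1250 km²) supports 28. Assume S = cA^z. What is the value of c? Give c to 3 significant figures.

9.71

z = ln(S₂/S₁) / ln(A₂/A₁) = ln(28/12) / ln(1250/4.16) = 0.8473 / 5.7054 = 0.1485
c = S₁ / A₁^z = 12 / 4.16^0.1485 = 12 / 1.236 = 9.71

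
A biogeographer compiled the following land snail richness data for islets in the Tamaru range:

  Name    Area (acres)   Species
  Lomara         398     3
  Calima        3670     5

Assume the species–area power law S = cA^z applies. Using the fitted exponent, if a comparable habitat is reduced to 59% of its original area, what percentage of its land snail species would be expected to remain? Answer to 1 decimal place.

88.6%

z = ln(5/3) / ln(3670/398) = 0.5108 / 2.2215 = 0.2299
S_new/S_old = (A_new/A_old)^z = 0.59^0.2299 = exp(0.2299 × -0.5276) = 0.8857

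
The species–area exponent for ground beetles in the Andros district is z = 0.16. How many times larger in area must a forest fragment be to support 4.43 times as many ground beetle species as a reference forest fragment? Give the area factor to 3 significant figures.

11000

(A₂/A₁)^0.16 = 4.43, so A₂/A₁ = 4.43^(1/0.16) = 4.43^6.25
ln(A₂/A₁) = ln 4.43 / 0.16 = 1.4884 / 0.16 = 9.3025
A₂/A₁ = e^9.3025 ≈ 10965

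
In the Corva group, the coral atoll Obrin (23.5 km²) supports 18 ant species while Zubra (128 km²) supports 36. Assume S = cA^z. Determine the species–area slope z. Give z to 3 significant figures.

0.409

Taking logs: ln S = ln c + z ln A, so z = (ln S₂ − ln S₁)/(ln A₂ − ln A₁).
z = ln(36/18) / ln(128/23.5) = ln(2) / ln(5.447) = 0.6931 / 1.6950 = 0.4089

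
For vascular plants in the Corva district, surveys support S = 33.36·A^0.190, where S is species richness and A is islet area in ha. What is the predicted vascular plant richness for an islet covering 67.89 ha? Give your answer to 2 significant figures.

S = 33.36 × 67.89^0.19
ln S = ln 33.36 + 0.19 × ln 67.89 = 3.5074 + 0.19 × 4.2179 = 4.3088
S = e^4.3088 ≈ 74.35

74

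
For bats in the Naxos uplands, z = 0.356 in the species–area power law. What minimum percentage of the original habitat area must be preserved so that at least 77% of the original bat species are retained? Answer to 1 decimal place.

Need (A_new/A_old)^0.356 = 0.77, so A_new/A_old = 0.77^(1/0.356) = 0.77^2.809
ln(A_new/A_old) = ln 0.77 / 0.356 = -0.2614 / 0.356 = -0.7342
A_new/A_old = e^-0.7342 ≈ 0.4799

48.0%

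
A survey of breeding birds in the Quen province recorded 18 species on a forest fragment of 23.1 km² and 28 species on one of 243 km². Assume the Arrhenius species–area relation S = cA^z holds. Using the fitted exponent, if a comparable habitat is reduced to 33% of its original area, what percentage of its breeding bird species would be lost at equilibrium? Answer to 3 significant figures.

18.8%

z = ln(28/18) / ln(243/23.1) = 0.4418 / 2.3532 = 0.1878
S_new/S_old = (A_new/A_old)^z = 0.33^0.1878 = exp(0.1878 × -1.1087) = 0.8121
Fraction lost = 1 − 0.8121 = 0.1879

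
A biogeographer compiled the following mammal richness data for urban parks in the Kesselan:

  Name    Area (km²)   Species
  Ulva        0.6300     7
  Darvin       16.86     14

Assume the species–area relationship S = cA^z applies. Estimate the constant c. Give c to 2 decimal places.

7.72

z = ln(S₂/S₁) / ln(A₂/A₁) = ln(14/7) / ln(16.86/0.63) = 0.6931 / 3.2870 = 0.2109
c = S₁ / A₁^z = 7 / 0.63^0.2109 = 7 / 0.9072 = 7.716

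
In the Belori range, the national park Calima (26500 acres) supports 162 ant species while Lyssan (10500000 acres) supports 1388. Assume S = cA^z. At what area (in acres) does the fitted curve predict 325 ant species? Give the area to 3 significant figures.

z = ln(1388/162) / ln(10500000/26500) = 2.1480 / 5.9820 = 0.3591
c = 162 / 26500^0.3591 = 162 / 38.75 = 4.18
A = (325/4.18)^(1/0.3591) ⇒ ln A = ln(77.75)/0.3591 = 12.1238
A = e^12.1238 ≈ 184207 acres

184000 acres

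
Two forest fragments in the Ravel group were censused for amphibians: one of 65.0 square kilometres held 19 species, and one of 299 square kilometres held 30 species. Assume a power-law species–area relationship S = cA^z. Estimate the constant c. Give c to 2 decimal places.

z = ln(S₂/S₁) / ln(A₂/A₁) = ln(30/19) / ln(299/65) = 0.4568 / 1.5261 = 0.2993
c = S₁ / A₁^z = 19 / 65^0.2993 = 19 / 3.488 = 5.447

5.45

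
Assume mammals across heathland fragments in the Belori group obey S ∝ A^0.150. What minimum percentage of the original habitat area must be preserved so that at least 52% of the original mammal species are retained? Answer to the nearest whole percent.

Need (A_new/A_old)^0.15 = 0.52, so A_new/A_old = 0.52^(1/0.15) = 0.52^6.667
ln(A_new/A_old) = ln 0.52 / 0.15 = -0.6539 / 0.15 = -4.3595
A_new/A_old = e^-4.3595 ≈ 0.01278

1%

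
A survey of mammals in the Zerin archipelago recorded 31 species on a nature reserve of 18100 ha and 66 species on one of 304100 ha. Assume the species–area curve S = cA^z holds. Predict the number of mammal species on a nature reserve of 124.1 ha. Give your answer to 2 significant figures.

8.2

z = ln(66/31) / ln(304100/18100) = 0.7557 / 2.8214 = 0.2678
c = 31 / 18100^0.2678 = 31 / 13.81 = 2.244
S₃ = 2.244 × 124.1^0.2678 = 2.244 × 3.637 ≈ 8.162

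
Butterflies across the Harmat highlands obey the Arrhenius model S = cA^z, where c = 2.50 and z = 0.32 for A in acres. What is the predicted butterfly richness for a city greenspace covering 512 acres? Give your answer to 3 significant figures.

18.4

S = 2.5 × 512^0.32
ln S = ln 2.5 + 0.32 × ln 512 = 0.9163 + 0.32 × 6.2383 = 2.9126
S = e^2.9126 ≈ 18.4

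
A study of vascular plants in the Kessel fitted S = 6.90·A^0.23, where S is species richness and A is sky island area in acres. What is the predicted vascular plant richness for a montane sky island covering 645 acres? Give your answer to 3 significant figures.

S = 6.9 × 645^0.23
ln S = ln 6.9 + 0.23 × ln 645 = 1.9315 + 0.23 × 6.4693 = 3.4194
S = e^3.4194 ≈ 30.55

30.6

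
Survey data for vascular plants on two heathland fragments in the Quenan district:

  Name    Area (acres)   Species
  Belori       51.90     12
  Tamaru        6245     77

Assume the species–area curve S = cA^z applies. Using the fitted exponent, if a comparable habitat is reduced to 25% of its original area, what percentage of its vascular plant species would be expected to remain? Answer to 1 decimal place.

z = ln(77/12) / ln(6245/51.9) = 1.8589 / 4.7902 = 0.3881
S_new/S_old = (A_new/A_old)^z = 0.25^0.3881 = exp(0.3881 × -1.3863) = 0.5839

58.4%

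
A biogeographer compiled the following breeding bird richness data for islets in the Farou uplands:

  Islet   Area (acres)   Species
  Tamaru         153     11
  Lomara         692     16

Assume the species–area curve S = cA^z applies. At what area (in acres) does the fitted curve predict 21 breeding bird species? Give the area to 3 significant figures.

2070 acres

z = ln(16/11) / ln(692/153) = 0.3747 / 1.5091 = 0.2483
c = 11 / 153^0.2483 = 11 / 3.487 = 3.155
A = (21/3.155)^(1/0.2483) ⇒ ln A = ln(6.656)/0.2483 = 7.6348
A = e^7.6348 ≈ 2069 acres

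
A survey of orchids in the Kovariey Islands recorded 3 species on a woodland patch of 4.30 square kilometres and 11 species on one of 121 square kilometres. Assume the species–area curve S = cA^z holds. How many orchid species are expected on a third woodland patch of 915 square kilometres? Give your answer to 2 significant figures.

z = ln(11/3) / ln(121/4.3) = 1.2993 / 3.3372 = 0.3893
c = 3 / 4.3^0.3893 = 3 / 1.765 = 1.7
S₃ = 1.7 × 915^0.3893 = 1.7 × 14.22 ≈ 24.18

24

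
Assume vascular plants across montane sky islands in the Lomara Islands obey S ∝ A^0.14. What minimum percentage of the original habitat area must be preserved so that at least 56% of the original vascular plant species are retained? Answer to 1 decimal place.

1.6%

Need (A_new/A_old)^0.14 = 0.56, so A_new/A_old = 0.56^(1/0.14) = 0.56^7.143
ln(A_new/A_old) = ln 0.56 / 0.14 = -0.5798 / 0.14 = -4.1416
A_new/A_old = e^-4.1416 ≈ 0.0159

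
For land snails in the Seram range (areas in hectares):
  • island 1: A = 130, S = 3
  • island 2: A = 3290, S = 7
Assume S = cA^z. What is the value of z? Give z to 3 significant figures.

Taking logs: ln S = ln c + z ln A, so z = (ln S₂ − ln S₁)/(ln A₂ − ln A₁).
z = ln(7/3) / ln(3290/130) = ln(2.333) / ln(25.31) = 0.8473 / 3.2311 = 0.2622

0.262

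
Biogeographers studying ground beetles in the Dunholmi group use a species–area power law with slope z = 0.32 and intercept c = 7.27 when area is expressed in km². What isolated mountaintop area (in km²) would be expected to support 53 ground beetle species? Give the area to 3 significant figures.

53 = 7.27 × A^0.32  ⇒  A^0.32 = 53/7.27 = 7.29
ln A = ln(7.29) / 0.32 = 1.9865 / 0.32 = 6.2079
A = e^6.2079 ≈ 496.7 km²

497 km²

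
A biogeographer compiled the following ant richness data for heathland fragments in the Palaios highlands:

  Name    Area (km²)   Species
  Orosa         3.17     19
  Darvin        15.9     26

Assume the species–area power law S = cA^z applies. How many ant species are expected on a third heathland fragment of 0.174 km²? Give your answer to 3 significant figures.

10.8

z = ln(26/19) / ln(15.9/3.17) = 0.3137 / 1.6126 = 0.1945
c = 19 / 3.17^0.1945 = 19 / 1.252 = 15.18
S₃ = 15.18 × 0.174^0.1945 = 15.18 × 0.7117 ≈ 10.8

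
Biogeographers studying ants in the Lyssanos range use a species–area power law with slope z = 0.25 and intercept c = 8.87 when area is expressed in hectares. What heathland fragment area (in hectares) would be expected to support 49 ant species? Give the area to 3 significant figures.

931 hectares

49 = 8.87 × A^0.25  ⇒  A^0.25 = 49/8.87 = 5.524
ln A = ln(5.524) / 0.25 = 1.7091 / 0.25 = 6.8366
A = e^6.8366 ≈ 931.3 hectares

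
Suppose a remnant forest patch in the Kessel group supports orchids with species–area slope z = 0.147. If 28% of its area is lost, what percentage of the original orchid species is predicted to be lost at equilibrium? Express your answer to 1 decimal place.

S_new/S_old = (A_new/A_old)^z = 0.72^0.147
= exp(0.147 × ln 0.72) = exp(0.147 × -0.3285) = exp(-0.0483) ≈ 0.9529
Fraction lost = 1 − 0.9529 = 0.04714

4.7%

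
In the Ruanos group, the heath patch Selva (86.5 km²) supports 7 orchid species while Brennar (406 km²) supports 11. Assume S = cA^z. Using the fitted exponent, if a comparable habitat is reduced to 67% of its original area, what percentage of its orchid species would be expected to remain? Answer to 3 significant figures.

89.0%

z = ln(11/7) / ln(406/86.5) = 0.4520 / 1.5462 = 0.2923
S_new/S_old = (A_new/A_old)^z = 0.67^0.2923 = exp(0.2923 × -0.4005) = 0.8895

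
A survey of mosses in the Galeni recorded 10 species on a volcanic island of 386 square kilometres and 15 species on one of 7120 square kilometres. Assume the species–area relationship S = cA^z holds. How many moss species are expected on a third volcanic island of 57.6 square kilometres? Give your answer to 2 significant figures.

7.7

z = ln(15/10) / ln(7120/386) = 0.4055 / 2.9148 = 0.1391
c = 10 / 386^0.1391 = 10 / 2.29 = 4.367
S₃ = 4.367 × 57.6^0.1391 = 4.367 × 1.757 ≈ 7.675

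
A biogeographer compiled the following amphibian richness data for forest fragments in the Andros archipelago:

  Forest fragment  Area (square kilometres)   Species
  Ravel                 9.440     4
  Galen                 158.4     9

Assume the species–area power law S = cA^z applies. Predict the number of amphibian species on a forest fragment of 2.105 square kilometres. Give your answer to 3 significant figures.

2.60

z = ln(9/4) / ln(158.4/9.44) = 0.8109 / 2.8202 = 0.2875
c = 4 / 9.44^0.2875 = 4 / 1.907 = 2.098
S₃ = 2.098 × 2.105^0.2875 = 2.098 × 1.239 ≈ 2.598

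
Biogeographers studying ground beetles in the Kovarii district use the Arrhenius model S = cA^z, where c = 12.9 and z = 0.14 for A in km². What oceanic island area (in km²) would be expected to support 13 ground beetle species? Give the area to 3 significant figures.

13 = 12.9 × A^0.14  ⇒  A^0.14 = 13/12.9 = 1.008
ln A = ln(1.008) / 0.14 = 0.0077 / 0.14 = 0.0552
A = e^0.0552 ≈ 1.057 km²

1.06 km²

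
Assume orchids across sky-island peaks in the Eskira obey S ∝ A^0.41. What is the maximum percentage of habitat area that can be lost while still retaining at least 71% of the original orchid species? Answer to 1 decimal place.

Need (A_new/A_old)^0.41 = 0.71, so A_new/A_old = 0.71^(1/0.41) = 0.71^2.439
ln(A_new/A_old) = ln 0.71 / 0.41 = -0.3425 / 0.41 = -0.8353
A_new/A_old = e^-0.8353 ≈ 0.4337
Fraction that can be lost = 1 − 0.4337 = 0.5663

56.6%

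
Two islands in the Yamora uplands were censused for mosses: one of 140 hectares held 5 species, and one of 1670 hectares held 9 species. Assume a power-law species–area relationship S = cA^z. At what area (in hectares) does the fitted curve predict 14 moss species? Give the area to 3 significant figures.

10800 hectares

z = ln(9/5) / ln(1670/140) = 0.5878 / 2.4789 = 0.2371
c = 5 / 140^0.2371 = 5 / 3.228 = 1.549
A = (14/1.549)^(1/0.2371) ⇒ ln A = ln(9.037)/0.2371 = 9.2840
A = e^9.2840 ≈ 10764 hectares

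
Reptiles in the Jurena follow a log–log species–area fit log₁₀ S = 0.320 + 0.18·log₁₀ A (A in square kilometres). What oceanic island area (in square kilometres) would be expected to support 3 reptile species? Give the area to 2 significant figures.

7.5 square kilometres

3 = 2.089 × A^0.18  ⇒  A^0.18 = 3/2.089 = 1.436
ln A = ln(1.436) / 0.18 = 0.3618 / 0.18 = 2.0099
A = e^2.0099 ≈ 7.463 square kilometres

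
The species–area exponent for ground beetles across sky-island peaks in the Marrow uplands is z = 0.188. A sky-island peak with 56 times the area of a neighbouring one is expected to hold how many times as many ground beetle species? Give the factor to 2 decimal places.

2.13

S₂/S₁ = (A₂/A₁)^z = 56^0.188
ln(S₂/S₁) = 0.188 × ln 56 = 0.188 × 4.0254 = 0.7568
S₂/S₁ = e^0.7568 ≈ 2.131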